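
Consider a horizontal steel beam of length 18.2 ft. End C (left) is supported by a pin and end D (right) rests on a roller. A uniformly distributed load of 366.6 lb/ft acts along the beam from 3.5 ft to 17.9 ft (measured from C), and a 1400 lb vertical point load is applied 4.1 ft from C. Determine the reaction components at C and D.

Resultant of the distributed load: 366.6 × 14.4 = 5279.04 lb at 10.7 ft from C.
Taking moments about C: D_y·18.2 − (366.6·14.4)·10.7 − 1400·4.1 = 0 → D_y = 62225.728/18.2 = 3419 lb.
ΣF_y = 0: C_y + 3419 − 366.6·14.4 − 1400 = 0 → C_y = 3260 lb.
ΣF_x = 0: no horizontal applied forces, so C_x = 0.

C_x = 0, C_y = 3260 lb, D_y = 3419 lb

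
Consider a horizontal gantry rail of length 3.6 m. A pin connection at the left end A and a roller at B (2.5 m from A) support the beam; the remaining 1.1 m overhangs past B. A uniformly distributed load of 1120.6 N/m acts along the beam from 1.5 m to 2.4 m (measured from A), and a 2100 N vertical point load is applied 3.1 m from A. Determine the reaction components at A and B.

Resultant of the distributed load: 1120.6 × 0.9 = 1008.54 N at 1.95 m from A.
ΣM about A: B_y·2.5 − (1120.6·0.9)·1.95 − 2100·3.1 = 0 → B_y = 8476.653/2.5 = 3390.66 ≈ 3391 N.
ΣF_y = 0: A_y + 3390.66 − 1120.6·0.9 − 2100 = 0 → A_y = -282.1 N.
ΣF_x = 0: no horizontal applied forces, so A_x = 0.

A_x = 0, A_y = -282.1 N, B_y = 3391 N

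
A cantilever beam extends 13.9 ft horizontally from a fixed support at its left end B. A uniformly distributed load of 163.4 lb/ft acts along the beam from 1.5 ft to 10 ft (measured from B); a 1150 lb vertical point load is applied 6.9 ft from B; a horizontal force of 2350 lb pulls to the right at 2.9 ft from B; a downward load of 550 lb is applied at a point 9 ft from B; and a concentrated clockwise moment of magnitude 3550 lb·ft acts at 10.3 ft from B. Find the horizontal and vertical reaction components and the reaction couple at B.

B_x = -2350 lb, B_y = 3089 lb, M_B = 24420 lb·ft

Resultant of the distributed load: 163.4 × 8.5 = 1388.9 lb at 5.75 ft from B.
ΣF_x = 0: B_x + 2350 = 0 → B_x = -2350 lb.
ΣF_y = 0: B_y − 163.4·8.5 − 1150 − 550 = 0 → B_y = 3089 lb.
ΣM about B: M_B − (163.4·8.5)·5.75 − 1150·6.9 − 550·9 − 3550 = 0 → M_B = 24420 lb·ft.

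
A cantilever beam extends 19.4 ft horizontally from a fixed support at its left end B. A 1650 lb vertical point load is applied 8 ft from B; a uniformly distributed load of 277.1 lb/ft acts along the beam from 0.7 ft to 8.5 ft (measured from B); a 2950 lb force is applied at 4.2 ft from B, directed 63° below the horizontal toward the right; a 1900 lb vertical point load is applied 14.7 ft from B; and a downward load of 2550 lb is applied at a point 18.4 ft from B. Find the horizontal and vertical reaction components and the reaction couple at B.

Resultant of the distributed load: 277.1 × 7.8 = 2161.38 lb at 4.6 ft from B.
ΣF_x = 0: B_x + 2950·cos63° = 0 → B_x = -1339 lb.
ΣF_y = 0: B_y − 1650 − 277.1·7.8 − 2950·sin63° − 1900 − 2550 = 0 → B_y = 10890 lb.
ΣM about B: M_B − 1650·8 − (277.1·7.8)·4.6 − 2950·sin63°·4.2 − 1900·14.7 − 2550·18.4 = 0 → M_B = 109000 lb·ft.

B_x = -1339 lb, B_y = 10890 lb, M_B = 109000 lb·ft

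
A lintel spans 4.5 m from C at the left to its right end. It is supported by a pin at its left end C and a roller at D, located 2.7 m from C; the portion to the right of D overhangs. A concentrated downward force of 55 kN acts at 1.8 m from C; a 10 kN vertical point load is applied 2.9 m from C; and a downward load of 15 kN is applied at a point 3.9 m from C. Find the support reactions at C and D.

Moments about C: D_y·2.7 − 55·1.8 − 10·2.9 − 15·3.9 = 0 → D_y = 186.5/2.7 = 69.0741 ≈ 69.07 kN.
ΣF_y = 0: C_y + 69.0741 − 55 − 10 − 15 = 0 → C_y = 10.93 kN.
ΣF_x = 0: no horizontal applied forces, so C_x = 0.

C_x = 0, C_y = 10.93 kN, D_y = 69.07 kN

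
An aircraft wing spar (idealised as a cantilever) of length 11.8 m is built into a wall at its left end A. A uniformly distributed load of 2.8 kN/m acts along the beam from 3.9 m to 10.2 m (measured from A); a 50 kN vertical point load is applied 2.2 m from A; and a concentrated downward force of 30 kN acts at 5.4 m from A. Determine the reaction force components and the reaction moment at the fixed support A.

Resultant of the distributed load: 2.8 × 6.3 = 17.64 kN at 7.05 m from A.
ΣF_x = 0: A_x = 0.
ΣF_y = 0: A_y − 2.8·6.3 − 50 − 30 = 0 → A_y = 97.64 kN.
ΣM about A: M_A − (2.8·6.3)·7.05 − 50·2.2 − 30·5.4 = 0 → M_A = 396.4 kN·m.

A_x = 0, A_y = 97.64 kN, M_A = 396.4 kN·m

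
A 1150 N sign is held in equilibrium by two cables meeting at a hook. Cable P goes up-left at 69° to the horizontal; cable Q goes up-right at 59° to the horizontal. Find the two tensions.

T_P = 751.6 N, T_Q = 523.0 N

ΣF_x = 0: −T_P·cos69° + T_Q·cos59° = 0 → T_Q = 0.695809·T_P.
ΣF_y = 0: T_P·sin69° + T_Q·sin59° = 1150.
Substitute: T_P·(0.93358 + 0.695809·0.857167) = 1150 → T_P = 751.632 ≈ 751.6 N.
Then T_Q = 0.695809 × 751.632 = 523.0 N.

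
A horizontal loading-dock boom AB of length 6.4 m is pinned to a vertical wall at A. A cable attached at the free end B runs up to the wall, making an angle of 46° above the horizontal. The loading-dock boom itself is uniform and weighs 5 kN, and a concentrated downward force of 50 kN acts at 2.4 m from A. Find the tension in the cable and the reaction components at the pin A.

ΣM about A: T·sin46°·6.4 − 5·3.2 − 50·2.4 = 0 → T = 136/(6.4·0.71934) = 29.541 ≈ 29.54 kN.
ΣF_x = 0: A_x − T·cos46° = 0 → A_x = 29.541 × 0.694658 = 20.52 kN.
ΣF_y = 0: A_y + T·sin46° − 5 − 50 = 0 → A_y = 55 − 29.541 × 0.71934 = 33.75 kN.

T = 29.54 kN, A_x = 20.52 kN, A_y = 33.75 kN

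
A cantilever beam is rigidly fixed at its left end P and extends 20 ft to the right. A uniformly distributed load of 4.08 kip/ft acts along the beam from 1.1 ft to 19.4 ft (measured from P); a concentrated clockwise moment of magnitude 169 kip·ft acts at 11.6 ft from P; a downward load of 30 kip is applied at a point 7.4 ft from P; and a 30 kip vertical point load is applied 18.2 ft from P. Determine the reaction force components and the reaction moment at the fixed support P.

Resultant of the distributed load: 4.08 × 18.3 = 74.664 kip at 10.25 ft from P.
ΣF_x = 0: P_x = 0.
ΣF_y = 0: P_y − 4.08·18.3 − 30 − 30 = 0 → P_y = 134.7 kip.
ΣM about P: M_P − (4.08·18.3)·10.25 − 169 − 30·7.4 − 30·18.2 = 0 → M_P = 1702 kip·ft.

P_x = 0, P_y = 134.7 kip, M_P = 1702 kip·ft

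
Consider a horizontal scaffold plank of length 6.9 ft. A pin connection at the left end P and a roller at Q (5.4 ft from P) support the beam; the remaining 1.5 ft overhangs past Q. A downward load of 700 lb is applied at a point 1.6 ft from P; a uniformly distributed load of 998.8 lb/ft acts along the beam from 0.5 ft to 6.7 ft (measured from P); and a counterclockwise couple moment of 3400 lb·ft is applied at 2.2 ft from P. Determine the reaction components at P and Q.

Resultant of the distributed load: 998.8 × 6.2 = 6192.56 lb at 3.6 ft from P.
ΣM about P: Q_y·5.4 − 700·1.6 − (998.8·6.2)·3.6 + 3400 = 0 → Q_y = 20013.216/5.4 = 3706.15 ≈ 3706 lb.
ΣF_y = 0: P_y + 3706.15 − 700 − 998.8·6.2 = 0 → P_y = 3186 lb.
ΣF_x = 0: no horizontal applied forces, so P_x = 0.

P_x = 0, P_y = 3186 lb, Q_y = 3706 lb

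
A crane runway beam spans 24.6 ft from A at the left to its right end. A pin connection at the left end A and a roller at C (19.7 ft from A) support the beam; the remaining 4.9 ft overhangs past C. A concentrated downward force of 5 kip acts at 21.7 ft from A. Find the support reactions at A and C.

A_x = 0, A_y = -0.5076 kip, C_y = 5.508 kip

Moments about A: C_y·19.7 − 5·21.7 = 0 → C_y = 108.5/19.7 = 5.50761 ≈ 5.508 kip.
ΣF_y = 0: A_y + 5.50761 − 5 = 0 → A_y = -0.5076 kip.
ΣF_x = 0: no horizontal applied forces, so A_x = 0.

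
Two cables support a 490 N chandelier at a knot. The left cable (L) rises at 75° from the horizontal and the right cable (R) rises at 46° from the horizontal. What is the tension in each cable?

ΣF_x = 0: −T_L·cos75° + T_R·cos46° = 0 → T_R = 0.372585·T_L.
ΣF_y = 0: T_L·sin75° + T_R·sin46° = 490.
Substitute: T_L·(0.965926 + 0.372585·0.71934) = 490 → T_L = 397.102 ≈ 397.1 N.
Then T_R = 0.372585 × 397.102 = 148.0 N.

T_L = 397.1 N, T_R = 148.0 N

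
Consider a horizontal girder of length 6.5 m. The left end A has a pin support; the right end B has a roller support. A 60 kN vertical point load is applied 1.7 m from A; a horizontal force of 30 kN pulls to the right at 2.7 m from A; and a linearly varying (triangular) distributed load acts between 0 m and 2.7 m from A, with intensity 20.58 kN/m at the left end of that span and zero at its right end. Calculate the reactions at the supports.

Resultant of the triangular load: ½ × 20.58 × 2.7 = 27.783 kN, acting at 0.9 m from A (one-third of the span from the peak).
Taking moments about A: B_y·6.5 − 60·1.7 − (½·20.58·2.7)·0.9 = 0 → B_y = 127.0047/6.5 = 19.5392 ≈ 19.54 kN.
ΣF_y = 0: A_y + 19.5392 − 60 − ½·20.58·2.7 = 0 → A_y = 68.24 kN.
ΣF_x = 0: A_x + 30 = 0 → A_x = -30.00 kN.

A_x = -30.00 kN, A_y = 68.24 kN, B_y = 19.54 kN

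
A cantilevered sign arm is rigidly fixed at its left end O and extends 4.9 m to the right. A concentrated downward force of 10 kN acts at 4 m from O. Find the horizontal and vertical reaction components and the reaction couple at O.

O_x = 0, O_y = 10.00 kN, M_O = 40.00 kN·m

ΣF_x = 0: O_x = 0.
ΣF_y = 0: O_y − 10 = 0 → O_y = 10.00 kN.
ΣM about O: M_O − 10·4 = 0 → M_O = 40.00 kN·m.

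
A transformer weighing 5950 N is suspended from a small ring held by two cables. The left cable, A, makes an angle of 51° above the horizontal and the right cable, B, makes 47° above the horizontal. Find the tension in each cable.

T_A = 4098 N, T_B = 3781 N

ΣF_x = 0: −T_A·cos51° + T_B·cos47° = 0 → T_B = 0.922759·T_A.
ΣF_y = 0: T_A·sin51° + T_B·sin47° = 5950.
Substitute: T_A·(0.777146 + 0.922759·0.731354) = 5950 → T_A = 4097.77 ≈ 4098 N.
Then T_B = 0.922759 × 4097.77 = 3781 N.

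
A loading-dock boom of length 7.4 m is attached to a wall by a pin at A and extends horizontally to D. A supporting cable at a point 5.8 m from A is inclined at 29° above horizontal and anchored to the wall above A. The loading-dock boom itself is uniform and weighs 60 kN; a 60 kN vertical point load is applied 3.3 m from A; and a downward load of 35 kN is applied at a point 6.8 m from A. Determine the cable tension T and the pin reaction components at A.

ΣM about A: T·sin29°·5.8 − 60·3.7 − 60·3.3 − 35·6.8 = 0 → T = 658/(5.8·0.48481) = 234.006 ≈ 234.0 kN.
ΣF_x = 0: A_x − T·cos29° = 0 → A_x = 234.006 × 0.87462 = 204.7 kN.
ΣF_y = 0: A_y + T·sin29° − 60 − 60 − 35 = 0 → A_y = 155 − 234.006 × 0.48481 = 41.55 kN.

T = 234.0 kN, A_x = 204.7 kN, A_y = 41.55 kN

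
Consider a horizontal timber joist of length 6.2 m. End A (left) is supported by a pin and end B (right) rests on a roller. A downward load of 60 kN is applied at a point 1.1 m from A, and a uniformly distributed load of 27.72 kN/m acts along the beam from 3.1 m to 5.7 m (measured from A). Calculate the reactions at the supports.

Resultant of the distributed load: 27.72 × 2.6 = 72.072 kN at 4.4 m from A.
ΣM about A: B_y·6.2 − 60·1.1 − (27.72·2.6)·4.4 = 0 → B_y = 383.1168/6.2 = 61.793 ≈ 61.79 kN.
ΣF_y = 0: A_y + 61.793 − 60 − 27.72·2.6 = 0 → A_y = 70.28 kN.
ΣF_x = 0: no horizontal applied forces, so A_x = 0.

A_x = 0, A_y = 70.28 kN, B_y = 61.79 kN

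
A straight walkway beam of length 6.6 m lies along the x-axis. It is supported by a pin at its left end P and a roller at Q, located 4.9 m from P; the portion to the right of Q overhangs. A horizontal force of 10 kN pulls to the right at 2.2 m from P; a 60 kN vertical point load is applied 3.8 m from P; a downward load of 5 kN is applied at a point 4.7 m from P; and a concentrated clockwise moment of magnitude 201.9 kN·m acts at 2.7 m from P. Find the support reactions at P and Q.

ΣM about P: Q_y·4.9 − 60·3.8 − 5·4.7 − 201.9 = 0 → Q_y = 453.4/4.9 = 92.5306 ≈ 92.53 kN.
ΣF_y = 0: P_y + 92.5306 − 60 − 5 = 0 → P_y = -27.53 kN.
ΣF_x = 0: P_x + 10 = 0 → P_x = -10.00 kN.

P_x = -10.00 kN, P_y = -27.53 kN, Q_y = 92.53 kN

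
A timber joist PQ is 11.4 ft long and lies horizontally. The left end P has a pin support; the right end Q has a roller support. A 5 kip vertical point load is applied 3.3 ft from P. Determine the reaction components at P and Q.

Moments about P: Q_y·11.4 − 5·3.3 = 0 → Q_y = 16.5/11.4 = 1.44737 ≈ 1.447 kip.
ΣF_y = 0: P_y + 1.44737 − 5 = 0 → P_y = 3.553 kip.
ΣF_x = 0: no horizontal applied forces, so P_x = 0.

P_x = 0, P_y = 3.553 kip, Q_y = 1.447 kip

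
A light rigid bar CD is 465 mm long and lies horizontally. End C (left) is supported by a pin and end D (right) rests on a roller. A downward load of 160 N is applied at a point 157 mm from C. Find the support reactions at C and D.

C_x = 0, C_y = 106.0 N, D_y = 54.02 N

ΣM about C: D_y·465 − 160·157 = 0 → D_y = 25120/465 = 54.0215 ≈ 54.02 N.
ΣF_y = 0: C_y + 54.0215 − 160 = 0 → C_y = 106.0 N.
ΣF_x = 0: no horizontal applied forces, so C_x = 0.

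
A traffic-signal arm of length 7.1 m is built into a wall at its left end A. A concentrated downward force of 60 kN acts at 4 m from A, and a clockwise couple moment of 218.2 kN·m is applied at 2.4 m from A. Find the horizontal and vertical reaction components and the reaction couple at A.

A_x = 0, A_y = 60.00 kN, M_A = 458.2 kN·m

ΣF_x = 0: A_x = 0.
ΣF_y = 0: A_y − 60 = 0 → A_y = 60.00 kN.
ΣM about A: M_A − 60·4 − 218.2 = 0 → M_A = 458.2 kN·m.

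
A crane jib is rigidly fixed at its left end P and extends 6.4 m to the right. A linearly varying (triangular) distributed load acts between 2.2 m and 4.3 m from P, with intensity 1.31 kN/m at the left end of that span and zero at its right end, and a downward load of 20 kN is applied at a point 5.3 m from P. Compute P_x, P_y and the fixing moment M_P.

P_x = 0, P_y = 21.38 kN, M_P = 110.0 kN·m

Resultant of the triangular load: ½ × 1.31 × 2.1 = 1.3755 kN, acting at 2.9 m from P (one-third of the span from the peak).
ΣF_x = 0: P_x = 0.
ΣF_y = 0: P_y − ½·1.31·2.1 − 20 = 0 → P_y = 21.38 kN.
ΣM about P: M_P − (½·1.31·2.1)·2.9 − 20·5.3 = 0 → M_P = 110.0 kN·m.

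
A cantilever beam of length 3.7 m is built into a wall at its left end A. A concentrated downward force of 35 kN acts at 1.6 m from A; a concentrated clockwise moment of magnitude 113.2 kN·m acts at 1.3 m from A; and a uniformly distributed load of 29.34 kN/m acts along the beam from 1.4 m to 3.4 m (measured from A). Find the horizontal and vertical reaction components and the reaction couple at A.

A_x = 0, A_y = 93.68 kN, M_A = 310.0 kN·m

Resultant of the distributed load: 29.34 × 2 = 58.68 kN at 2.4 m from A.
ΣF_x = 0: A_x = 0.
ΣF_y = 0: A_y − 35 − 29.34·2 = 0 → A_y = 93.68 kN.
ΣM about A: M_A − 35·1.6 − 113.2 − (29.34·2)·2.4 = 0 → M_A = 310.0 kN·m.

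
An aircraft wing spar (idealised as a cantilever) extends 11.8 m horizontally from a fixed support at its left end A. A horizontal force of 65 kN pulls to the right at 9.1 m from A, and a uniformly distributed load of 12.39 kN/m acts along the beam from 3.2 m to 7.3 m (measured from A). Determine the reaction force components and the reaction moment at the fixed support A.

Resultant of the distributed load: 12.39 × 4.1 = 50.799 kN at 5.25 m from A.
ΣF_x = 0: A_x + 65 = 0 → A_x = -65.00 kN.
ΣF_y = 0: A_y − 12.39·4.1 = 0 → A_y = 50.80 kN.
ΣM about A: M_A − (12.39·4.1)·5.25 = 0 → M_A = 266.7 kN·m.

A_x = -65.00 kN, A_y = 50.80 kN, M_A = 266.7 kN·m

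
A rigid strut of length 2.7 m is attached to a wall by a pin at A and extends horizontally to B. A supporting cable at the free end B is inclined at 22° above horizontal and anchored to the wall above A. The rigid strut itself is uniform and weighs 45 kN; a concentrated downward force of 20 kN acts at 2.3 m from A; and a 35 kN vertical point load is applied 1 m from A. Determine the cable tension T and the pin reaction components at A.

ΣM about A: T·sin22°·2.7 − 45·1.35 − 20·2.3 − 35·1 = 0 → T = 141.75/(2.7·0.374607) = 140.147 ≈ 140.1 kN.
ΣF_x = 0: A_x − T·cos22° = 0 → A_x = 140.147 × 0.927184 = 129.9 kN.
ΣF_y = 0: A_y + T·sin22° − 45 − 20 − 35 = 0 → A_y = 100 − 140.147 × 0.374607 = 47.50 kN.

T = 140.1 kN, A_x = 129.9 kN, A_y = 47.50 kN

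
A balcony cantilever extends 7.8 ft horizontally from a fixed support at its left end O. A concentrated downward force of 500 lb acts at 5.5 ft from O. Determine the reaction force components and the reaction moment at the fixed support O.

ΣF_x = 0: O_x = 0.
ΣF_y = 0: O_y − 500 = 0 → O_y = 500.0 lb.
ΣM about O: M_O − 500·5.5 = 0 → M_O = 2750 lb·ft.

O_x = 0, O_y = 500.0 lb, M_O = 2750 lb·ft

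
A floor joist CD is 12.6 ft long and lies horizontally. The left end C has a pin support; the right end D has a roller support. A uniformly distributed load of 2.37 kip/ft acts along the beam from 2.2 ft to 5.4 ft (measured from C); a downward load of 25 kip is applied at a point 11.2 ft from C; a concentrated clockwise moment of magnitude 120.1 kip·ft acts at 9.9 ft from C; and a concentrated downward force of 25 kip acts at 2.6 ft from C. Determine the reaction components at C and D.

Resultant of the distributed load: 2.37 × 3.2 = 7.584 kip at 3.8 ft from C.
Taking moments about C: D_y·12.6 − (2.37·3.2)·3.8 − 25·11.2 − 120.1 − 25·2.6 = 0 → D_y = 493.9192/12.6 = 39.1999 ≈ 39.20 kip.
ΣF_y = 0: C_y + 39.1999 − 2.37·3.2 − 25 − 25 = 0 → C_y = 18.38 kip.
ΣF_x = 0: no horizontal applied forces, so C_x = 0.

C_x = 0, C_y = 18.38 kip, D_y = 39.20 kip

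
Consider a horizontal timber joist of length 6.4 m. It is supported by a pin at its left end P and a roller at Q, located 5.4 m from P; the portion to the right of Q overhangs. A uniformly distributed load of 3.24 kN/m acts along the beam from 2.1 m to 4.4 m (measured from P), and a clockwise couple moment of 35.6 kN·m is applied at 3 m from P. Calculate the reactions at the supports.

Resultant of the distributed load: 3.24 × 2.3 = 7.452 kN at 3.25 m from P.
Taking moments about P: Q_y·5.4 − (3.24·2.3)·3.25 − 35.6 = 0 → Q_y = 59.819/5.4 = 11.0776 ≈ 11.08 kN.
ΣF_y = 0: P_y + 11.0776 − 3.24·2.3 = 0 → P_y = -3.626 kN.
ΣF_x = 0: no horizontal applied forces, so P_x = 0.

P_x = 0, P_y = -3.626 kN, Q_y = 11.08 kN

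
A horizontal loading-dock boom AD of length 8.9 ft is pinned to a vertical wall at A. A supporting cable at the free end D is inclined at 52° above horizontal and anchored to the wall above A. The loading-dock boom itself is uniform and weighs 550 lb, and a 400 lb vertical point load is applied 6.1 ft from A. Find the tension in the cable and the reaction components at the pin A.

ΣM about A: T·sin52°·8.9 − 550·4.45 − 400·6.1 = 0 → T = 4887.5/(8.9·0.788011) = 696.89 ≈ 696.9 lb.
ΣF_x = 0: A_x − T·cos52° = 0 → A_x = 696.89 × 0.615661 = 429.0 lb.
ΣF_y = 0: A_y + T·sin52° − 550 − 400 = 0 → A_y = 950 − 696.89 × 0.788011 = 400.8 lb.

T = 696.9 lb, A_x = 429.0 lb, A_y = 400.8 lb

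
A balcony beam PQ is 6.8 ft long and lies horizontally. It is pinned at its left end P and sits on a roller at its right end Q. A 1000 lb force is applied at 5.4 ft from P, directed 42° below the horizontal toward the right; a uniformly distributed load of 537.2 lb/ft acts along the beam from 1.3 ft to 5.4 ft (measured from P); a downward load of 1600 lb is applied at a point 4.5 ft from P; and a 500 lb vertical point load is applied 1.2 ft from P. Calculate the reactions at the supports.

P_x = -743.1 lb, P_y = 2208 lb, Q_y = 2763 lb

Resultant of the distributed load: 537.2 × 4.1 = 2202.52 lb at 3.35 ft from P.
Moments about P: Q_y·6.8 − 1000·sin42°·5.4 − (537.2·4.1)·3.35 − 1600·4.5 − 500·1.2 = 0 → Q_y = 18791.7/6.8 = 2763.49 ≈ 2763 lb.
ΣF_y = 0: P_y + 2763.49 − 1000·sin42° − 537.2·4.1 − 1600 − 500 = 0 → P_y = 2208 lb.
ΣF_x = 0: P_x + 1000·cos42° = 0 → P_x = -743.1 lb.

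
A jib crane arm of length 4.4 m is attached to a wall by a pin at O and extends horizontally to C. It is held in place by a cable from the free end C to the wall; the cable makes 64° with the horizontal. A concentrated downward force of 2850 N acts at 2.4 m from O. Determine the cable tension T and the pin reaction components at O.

T = 1730 N, O_x = 758.2 N, O_y = 1295 N

ΣM about O: T·sin64°·4.4 − 2850·2.4 = 0 → T = 6840/(4.4·0.898794) = 1729.59 ≈ 1730 N.
ΣF_x = 0: O_x − T·cos64° = 0 → O_x = 1729.59 × 0.438371 = 758.2 N.
ΣF_y = 0: O_y + T·sin64° − 2850 = 0 → O_y = 2850 − 1729.59 × 0.898794 = 1295 N.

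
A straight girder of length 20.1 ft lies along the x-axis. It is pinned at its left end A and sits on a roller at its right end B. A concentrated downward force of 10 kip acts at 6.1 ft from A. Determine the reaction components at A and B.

ΣM about A: B_y·20.1 − 10·6.1 = 0 → B_y = 61/20.1 = 3.03483 ≈ 3.035 kip.
ΣF_y = 0: A_y + 3.03483 − 10 = 0 → A_y = 6.965 kip.
ΣF_x = 0: no horizontal applied forces, so A_x = 0.

A_x = 0, A_y = 6.965 kip, B_y = 3.035 kip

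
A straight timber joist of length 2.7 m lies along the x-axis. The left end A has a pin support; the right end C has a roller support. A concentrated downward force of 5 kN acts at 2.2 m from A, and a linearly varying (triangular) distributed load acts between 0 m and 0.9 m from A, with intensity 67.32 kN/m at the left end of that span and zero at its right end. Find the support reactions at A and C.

A_x = 0, A_y = 27.85 kN, C_y = 7.440 kN

Resultant of the triangular load: ½ × 67.32 × 0.9 = 30.294 kN, acting at 0.3 m from A (one-third of the span from the peak).
ΣM about A: C_y·2.7 − 5·2.2 − (½·67.32·0.9)·0.3 = 0 → C_y = 20.0882/2.7 = 7.44007 ≈ 7.440 kN.
ΣF_y = 0: A_y + 7.44007 − 5 − ½·67.32·0.9 = 0 → A_y = 27.85 kN.
ΣF_x = 0: no horizontal applied forces, so A_x = 0.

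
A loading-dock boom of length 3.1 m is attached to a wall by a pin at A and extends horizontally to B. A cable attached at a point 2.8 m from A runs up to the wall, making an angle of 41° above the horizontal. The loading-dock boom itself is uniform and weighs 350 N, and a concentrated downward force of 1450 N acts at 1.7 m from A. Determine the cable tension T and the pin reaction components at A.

ΣM about A: T·sin41°·2.8 − 350·1.55 − 1450·1.7 = 0 → T = 3007.5/(2.8·0.656059) = 1637.21 ≈ 1637 N.
ΣF_x = 0: A_x − T·cos41° = 0 → A_x = 1637.21 × 0.75471 = 1236 N.
ΣF_y = 0: A_y + T·sin41° − 350 − 1450 = 0 → A_y = 1800 − 1637.21 × 0.656059 = 725.9 N.

T = 1637 N, A_x = 1236 N, A_y = 725.9 N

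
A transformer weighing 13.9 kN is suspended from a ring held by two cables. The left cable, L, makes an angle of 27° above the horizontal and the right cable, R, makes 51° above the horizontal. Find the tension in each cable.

T_L = 8.943 kN, T_R = 12.66 kN

ΣF_x = 0: −T_L·cos27° + T_R·cos51° = 0 → T_R = 1.41582·T_L.
ΣF_y = 0: T_L·sin27° + T_R·sin51° = 13.9.
Substitute: T_L·(0.45399 + 1.41582·0.777146) = 13.9 → T_L = 8.943 kN.
Then T_R = 1.41582 × 8.943 = 12.66 kN.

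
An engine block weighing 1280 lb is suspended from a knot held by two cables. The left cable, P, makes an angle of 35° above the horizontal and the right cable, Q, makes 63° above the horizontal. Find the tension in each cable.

T_P = 586.8 lb, T_Q = 1059 lb

ΣF_x = 0: −T_P·cos35° + T_Q·cos63° = 0 → T_Q = 1.80434·T_P.
ΣF_y = 0: T_P·sin35° + T_Q·sin63° = 1280.
Substitute: T_P·(0.573576 + 1.80434·0.891007) = 1280 → T_P = 586.818 ≈ 586.8 lb.
Then T_Q = 1.80434 × 586.818 = 1059 lb.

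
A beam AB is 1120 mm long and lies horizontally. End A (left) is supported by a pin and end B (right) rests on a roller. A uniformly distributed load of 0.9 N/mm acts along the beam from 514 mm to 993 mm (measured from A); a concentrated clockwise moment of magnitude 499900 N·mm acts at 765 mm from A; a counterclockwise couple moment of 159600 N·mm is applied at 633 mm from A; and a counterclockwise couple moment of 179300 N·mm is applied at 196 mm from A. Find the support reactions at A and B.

Resultant of the distributed load: 0.9 × 479 = 431.1 N at 753.5 mm from A.
Moments about A: B_y·1120 − (0.9·479)·753.5 − 499900 + 159600 + 179300 = 0 → B_y = 485833.85/1120 = 433.78 ≈ 433.8 N.
ΣF_y = 0: A_y + 433.78 − 0.9·479 = 0 → A_y = -2.680 N.
ΣF_x = 0: no horizontal applied forces, so A_x = 0.

A_x = 0, A_y = -2.680 N, B_y = 433.8 N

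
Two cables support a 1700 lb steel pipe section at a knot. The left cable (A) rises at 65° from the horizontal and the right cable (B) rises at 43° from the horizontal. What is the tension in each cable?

T_A = 1307 lb, T_B = 755.4 lb

ΣF_x = 0: −T_A·cos65° + T_B·cos43° = 0 → T_B = 0.577858·T_A.
ΣF_y = 0: T_A·sin65° + T_B·sin43° = 1700.
Substitute: T_A·(0.906308 + 0.577858·0.681998) = 1700 → T_A = 1307.28 ≈ 1307 lb.
Then T_B = 0.577858 × 1307.28 = 755.4 lb.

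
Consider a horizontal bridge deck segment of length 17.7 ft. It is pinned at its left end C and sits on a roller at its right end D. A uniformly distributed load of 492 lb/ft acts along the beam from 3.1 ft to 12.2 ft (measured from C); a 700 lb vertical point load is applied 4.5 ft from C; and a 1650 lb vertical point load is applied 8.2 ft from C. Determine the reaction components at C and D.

C_x = 0, C_y = 3950 lb, D_y = 2877 lb

Resultant of the distributed load: 492 × 9.1 = 4477.2 lb at 7.65 ft from C.
Taking moments about C: D_y·17.7 − (492·9.1)·7.65 − 700·4.5 − 1650·8.2 = 0 → D_y = 50930.58/17.7 = 2877.43 ≈ 2877 lb.
ΣF_y = 0: C_y + 2877.43 − 492·9.1 − 700 − 1650 = 0 → C_y = 3950 lb.
ΣF_x = 0: no horizontal applied forces, so C_x = 0.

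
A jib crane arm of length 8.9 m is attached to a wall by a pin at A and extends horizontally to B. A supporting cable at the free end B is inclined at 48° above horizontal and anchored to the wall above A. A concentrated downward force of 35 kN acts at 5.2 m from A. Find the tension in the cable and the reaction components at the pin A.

ΣM about A: T·sin48°·8.9 − 35·5.2 = 0 → T = 182/(8.9·0.743145) = 27.5174 ≈ 27.52 kN.
ΣF_x = 0: A_x − T·cos48° = 0 → A_x = 27.5174 × 0.669131 = 18.41 kN.
ΣF_y = 0: A_y + T·sin48° − 35 = 0 → A_y = 35 − 27.5174 × 0.743145 = 14.55 kN.

T = 27.52 kN, A_x = 18.41 kN, A_y = 14.55 kN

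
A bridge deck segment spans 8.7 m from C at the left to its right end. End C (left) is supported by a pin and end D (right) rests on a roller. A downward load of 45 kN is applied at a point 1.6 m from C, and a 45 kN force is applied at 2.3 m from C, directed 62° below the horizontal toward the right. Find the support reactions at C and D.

C_x = -21.13 kN, C_y = 65.95 kN, D_y = 18.78 kN

Taking moments about C: D_y·8.7 − 45·1.6 − 45·sin62°·2.3 = 0 → D_y = 163.385/8.7 = 18.7799 ≈ 18.78 kN.
ΣF_y = 0: C_y + 18.7799 − 45 − 45·sin62° = 0 → C_y = 65.95 kN.
ΣF_x = 0: C_x + 45·cos62° = 0 → C_x = -21.13 kN.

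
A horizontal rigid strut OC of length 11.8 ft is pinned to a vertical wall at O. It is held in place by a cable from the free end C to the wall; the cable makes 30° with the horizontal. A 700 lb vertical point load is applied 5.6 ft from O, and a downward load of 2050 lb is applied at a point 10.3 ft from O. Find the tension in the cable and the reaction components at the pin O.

T = 4243 lb, O_x = 3675 lb, O_y = 628.4 lb

ΣM about O: T·sin30°·11.8 − 700·5.6 − 2050·10.3 = 0 → T = 25035/(11.8·0.5) = 4243.22 ≈ 4243 lb.
ΣF_x = 0: O_x − T·cos30° = 0 → O_x = 4243.22 × 0.866025 = 3675 lb.
ΣF_y = 0: O_y + T·sin30° − 700 − 2050 = 0 → O_y = 2750 − 4243.22 × 0.5 = 628.4 lb.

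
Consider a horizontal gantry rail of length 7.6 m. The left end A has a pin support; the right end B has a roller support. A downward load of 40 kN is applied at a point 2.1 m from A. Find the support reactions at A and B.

Taking moments about A: B_y·7.6 − 40·2.1 = 0 → B_y = 84/7.6 = 11.0526 ≈ 11.05 kN.
ΣF_y = 0: A_y + 11.0526 − 40 = 0 → A_y = 28.95 kN.
ΣF_x = 0: no horizontal applied forces, so A_x = 0.

A_x = 0, A_y = 28.95 kN, B_y = 11.05 kN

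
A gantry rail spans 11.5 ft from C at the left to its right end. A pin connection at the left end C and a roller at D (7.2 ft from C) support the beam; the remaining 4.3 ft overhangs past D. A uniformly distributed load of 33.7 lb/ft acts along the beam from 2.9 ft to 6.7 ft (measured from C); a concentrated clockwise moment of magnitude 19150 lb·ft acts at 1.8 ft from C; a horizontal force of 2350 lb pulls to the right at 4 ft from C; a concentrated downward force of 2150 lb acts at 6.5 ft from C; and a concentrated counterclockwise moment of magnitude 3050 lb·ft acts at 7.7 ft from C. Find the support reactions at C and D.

C_x = -2350 lb, C_y = -1984 lb, D_y = 4262 lb

Resultant of the distributed load: 33.7 × 3.8 = 128.06 lb at 4.8 ft from C.
Moments about C: D_y·7.2 − (33.7·3.8)·4.8 − 19150 − 2150·6.5 + 3050 = 0 → D_y = 30689.688/7.2 = 4262.46 ≈ 4262 lb.
ΣF_y = 0: C_y + 4262.46 − 33.7·3.8 − 2150 = 0 → C_y = -1984 lb.
ΣF_x = 0: C_x + 2350 = 0 → C_x = -2350 lb.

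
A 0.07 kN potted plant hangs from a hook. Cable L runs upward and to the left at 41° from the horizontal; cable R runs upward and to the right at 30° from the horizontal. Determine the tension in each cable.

T_L = 0.06411 kN, T_R = 0.05587 kN

ΣF_x = 0: −T_L·cos41° + T_R·cos30° = 0 → T_R = 0.871464·T_L.
ΣF_y = 0: T_L·sin41° + T_R·sin30° = 0.07.
Substitute: T_L·(0.656059 + 0.871464·0.5) = 0.07 → T_L = 0.0641148 ≈ 0.06411 kN.
Then T_R = 0.871464 × 0.0641148 = 0.05587 kN.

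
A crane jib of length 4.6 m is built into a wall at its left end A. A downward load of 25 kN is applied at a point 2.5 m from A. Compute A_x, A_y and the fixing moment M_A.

A_x = 0, A_y = 25.00 kN, M_A = 62.50 kN·m

ΣF_x = 0: A_x = 0.
ΣF_y = 0: A_y − 25 = 0 → A_y = 25.00 kN.
ΣM about A: M_A − 25·2.5 = 0 → M_A = 62.50 kN·m.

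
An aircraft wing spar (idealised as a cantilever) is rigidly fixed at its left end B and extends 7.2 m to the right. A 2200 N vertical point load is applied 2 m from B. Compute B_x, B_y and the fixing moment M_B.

ΣF_x = 0: B_x = 0.
ΣF_y = 0: B_y − 2200 = 0 → B_y = 2200 N.
ΣM about B: M_B − 2200·2 = 0 → M_B = 4400 N·m.

B_x = 0, B_y = 2200 N, M_B = 4400 N·m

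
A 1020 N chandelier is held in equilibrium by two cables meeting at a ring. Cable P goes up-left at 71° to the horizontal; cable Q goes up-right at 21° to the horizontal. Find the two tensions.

T_P = 952.8 N, T_Q = 332.3 N

ΣF_x = 0: −T_P·cos71° + T_Q·cos21° = 0 → T_Q = 0.348731·T_P.
ΣF_y = 0: T_P·sin71° + T_Q·sin21° = 1020.
Substitute: T_P·(0.945519 + 0.348731·0.358368) = 1020 → T_P = 952.832 ≈ 952.8 N.
Then T_Q = 0.348731 × 952.832 = 332.3 N.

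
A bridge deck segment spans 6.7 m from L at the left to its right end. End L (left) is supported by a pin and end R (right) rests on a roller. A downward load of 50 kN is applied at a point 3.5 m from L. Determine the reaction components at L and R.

ΣM about L: R_y·6.7 − 50·3.5 = 0 → R_y = 175/6.7 = 26.1194 ≈ 26.12 kN.
ΣF_y = 0: L_y + 26.1194 − 50 = 0 → L_y = 23.88 kN.
ΣF_x = 0: no horizontal applied forces, so L_x = 0.

L_x = 0, L_y = 23.88 kN, R_y = 26.12 kN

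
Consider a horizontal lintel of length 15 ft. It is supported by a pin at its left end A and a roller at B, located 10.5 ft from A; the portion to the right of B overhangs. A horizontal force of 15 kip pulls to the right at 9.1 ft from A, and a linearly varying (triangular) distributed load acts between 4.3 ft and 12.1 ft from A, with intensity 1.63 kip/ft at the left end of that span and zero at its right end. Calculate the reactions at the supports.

A_x = -15.00 kip, A_y = 2.180 kip, B_y = 4.177 kip

Resultant of the triangular load: ½ × 1.63 × 7.8 = 6.357 kip, acting at 6.9 ft from A (one-third of the span from the peak).
Taking moments about A: B_y·10.5 − (½·1.63·7.8)·6.9 = 0 → B_y = 43.8633/10.5 = 4.17746 ≈ 4.177 kip.
ΣF_y = 0: A_y + 4.17746 − ½·1.63·7.8 = 0 → A_y = 2.180 kip.
ΣF_x = 0: A_x + 15 = 0 → A_x = -15.00 kip.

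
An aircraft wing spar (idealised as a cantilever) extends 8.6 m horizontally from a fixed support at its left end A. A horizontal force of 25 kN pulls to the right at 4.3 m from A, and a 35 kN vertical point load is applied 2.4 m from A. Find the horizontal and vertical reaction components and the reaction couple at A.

ΣF_x = 0: A_x + 25 = 0 → A_x = -25.00 kN.
ΣF_y = 0: A_y − 35 = 0 → A_y = 35.00 kN.
ΣM about A: M_A − 35·2.4 = 0 → M_A = 84.00 kN·m.

A_x = -25.00 kN, A_y = 35.00 kN, M_A = 84.00 kN·m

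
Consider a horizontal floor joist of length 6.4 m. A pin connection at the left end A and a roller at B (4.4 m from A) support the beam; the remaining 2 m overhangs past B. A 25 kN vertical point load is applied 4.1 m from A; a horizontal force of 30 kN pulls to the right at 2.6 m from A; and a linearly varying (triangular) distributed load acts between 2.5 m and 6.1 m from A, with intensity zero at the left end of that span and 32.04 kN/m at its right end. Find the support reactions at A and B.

Resultant of the triangular load: ½ × 32.04 × 3.6 = 57.672 kN, acting at 4.9 m from A (one-third of the span from the peak).
Moments about A: B_y·4.4 − 25·4.1 − (½·32.04·3.6)·4.9 = 0 → B_y = 385.0928/4.4 = 87.5211 ≈ 87.52 kN.
ΣF_y = 0: A_y + 87.5211 − 25 − ½·32.04·3.6 = 0 → A_y = -4.849 kN.
ΣF_x = 0: A_x + 30 = 0 → A_x = -30.00 kN.

A_x = -30.00 kN, A_y = -4.849 kN, B_y = 87.52 kN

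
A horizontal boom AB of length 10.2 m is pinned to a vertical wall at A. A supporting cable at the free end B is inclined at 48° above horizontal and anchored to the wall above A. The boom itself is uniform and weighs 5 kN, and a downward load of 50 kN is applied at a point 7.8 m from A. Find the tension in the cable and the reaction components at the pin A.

ΣM about A: T·sin48°·10.2 − 5·5.1 − 50·7.8 = 0 → T = 415.5/(10.2·0.743145) = 54.8147 ≈ 54.81 kN.
ΣF_x = 0: A_x − T·cos48° = 0 → A_x = 54.8147 × 0.669131 = 36.68 kN.
ΣF_y = 0: A_y + T·sin48° − 5 − 50 = 0 → A_y = 55 − 54.8147 × 0.743145 = 14.26 kN.

T = 54.81 kN, A_x = 36.68 kN, A_y = 14.26 kN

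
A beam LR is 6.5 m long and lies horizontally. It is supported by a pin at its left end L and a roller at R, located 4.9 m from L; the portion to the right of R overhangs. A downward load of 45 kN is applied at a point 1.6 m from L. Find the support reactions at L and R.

Taking moments about L: R_y·4.9 − 45·1.6 = 0 → R_y = 72/4.9 = 14.6939 ≈ 14.69 kN.
ΣF_y = 0: L_y + 14.6939 − 45 = 0 → L_y = 30.31 kN.
ΣF_x = 0: no horizontal applied forces, so L_x = 0.

L_x = 0, L_y = 30.31 kN, R_y = 14.69 kN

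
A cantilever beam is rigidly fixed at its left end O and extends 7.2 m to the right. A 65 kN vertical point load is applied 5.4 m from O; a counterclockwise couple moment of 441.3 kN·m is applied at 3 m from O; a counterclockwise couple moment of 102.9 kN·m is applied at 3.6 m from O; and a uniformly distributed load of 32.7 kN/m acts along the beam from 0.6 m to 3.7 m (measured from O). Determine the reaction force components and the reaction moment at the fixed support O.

Resultant of the distributed load: 32.7 × 3.1 = 101.37 kN at 2.15 m from O.
ΣF_x = 0: O_x = 0.
ΣF_y = 0: O_y − 65 − 32.7·3.1 = 0 → O_y = 166.4 kN.
ΣM about O: M_O − 65·5.4 + 441.3 + 102.9 − (32.7·3.1)·2.15 = 0 → M_O = 24.75 kN·m.

O_x = 0, O_y = 166.4 kN, M_O = 24.75 kN·m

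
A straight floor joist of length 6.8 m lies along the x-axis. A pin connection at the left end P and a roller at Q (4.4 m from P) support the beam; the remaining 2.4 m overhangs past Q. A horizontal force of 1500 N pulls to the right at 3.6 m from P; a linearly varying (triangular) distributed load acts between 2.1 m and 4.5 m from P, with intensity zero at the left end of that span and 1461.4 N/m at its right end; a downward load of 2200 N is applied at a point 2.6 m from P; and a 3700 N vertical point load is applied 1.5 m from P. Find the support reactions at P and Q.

P_x = -1500 N, P_y = 3618 N, Q_y = 4036 N

Resultant of the triangular load: ½ × 1461.4 × 2.4 = 1753.68 N, acting at 3.7 m from P (one-third of the span from the peak).
ΣM about P: Q_y·4.4 − (½·1461.4·2.4)·3.7 − 2200·2.6 − 3700·1.5 = 0 → Q_y = 17758.616/4.4 = 4036.05 ≈ 4036 N.
ΣF_y = 0: P_y + 4036.05 − ½·1461.4·2.4 − 2200 − 3700 = 0 → P_y = 3618 N.
ΣF_x = 0: P_x + 1500 = 0 → P_x = -1500 N.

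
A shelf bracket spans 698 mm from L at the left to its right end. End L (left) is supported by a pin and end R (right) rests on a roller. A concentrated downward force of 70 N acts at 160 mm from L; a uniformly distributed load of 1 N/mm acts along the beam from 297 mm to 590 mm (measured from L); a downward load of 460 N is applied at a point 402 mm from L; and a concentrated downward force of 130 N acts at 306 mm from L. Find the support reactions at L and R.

L_x = 0, L_y = 428.9 N, R_y = 524.1 N

Resultant of the distributed load: 1 × 293 = 293 N at 443.5 mm from L.
Moments about L: R_y·698 − 70·160 − (1·293)·443.5 − 460·402 − 130·306 = 0 → R_y = 365845.5/698 = 524.134 ≈ 524.1 N.
ΣF_y = 0: L_y + 524.134 − 70 − 1·293 − 460 − 130 = 0 → L_y = 428.9 N.
ΣF_x = 0: no horizontal applied forces, so L_x = 0.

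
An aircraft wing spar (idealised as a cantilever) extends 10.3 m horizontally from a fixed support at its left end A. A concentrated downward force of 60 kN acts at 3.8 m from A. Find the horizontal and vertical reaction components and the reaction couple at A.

ΣF_x = 0: A_x = 0.
ΣF_y = 0: A_y − 60 = 0 → A_y = 60.00 kN.
ΣM about A: M_A − 60·3.8 = 0 → M_A = 228.0 kN·m.

A_x = 0, A_y = 60.00 kN, M_A = 228.0 kN·m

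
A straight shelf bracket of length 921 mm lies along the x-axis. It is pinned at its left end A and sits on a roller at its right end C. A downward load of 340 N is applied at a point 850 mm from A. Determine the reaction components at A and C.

Moments about A: C_y·921 − 340·850 = 0 → C_y = 289000/921 = 313.789 ≈ 313.8 N.
ΣF_y = 0: A_y + 313.789 − 340 = 0 → A_y = 26.21 N.
ΣF_x = 0: no horizontal applied forces, so A_x = 0.

A_x = 0, A_y = 26.21 N, C_y = 313.8 N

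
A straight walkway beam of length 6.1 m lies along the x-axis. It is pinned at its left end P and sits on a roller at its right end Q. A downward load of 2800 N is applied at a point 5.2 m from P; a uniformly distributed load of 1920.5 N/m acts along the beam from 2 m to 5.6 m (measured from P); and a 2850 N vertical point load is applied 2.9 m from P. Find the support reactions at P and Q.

Resultant of the distributed load: 1920.5 × 3.6 = 6913.8 N at 3.8 m from P.
ΣM about P: Q_y·6.1 − 2800·5.2 − (1920.5·3.6)·3.8 − 2850·2.9 = 0 → Q_y = 49097.44/6.1 = 8048.76 ≈ 8049 N.
ΣF_y = 0: P_y + 8048.76 − 2800 − 1920.5·3.6 − 2850 = 0 → P_y = 4515 N.
ΣF_x = 0: no horizontal applied forces, so P_x = 0.

P_x = 0, P_y = 4515 N, Q_y = 8049 N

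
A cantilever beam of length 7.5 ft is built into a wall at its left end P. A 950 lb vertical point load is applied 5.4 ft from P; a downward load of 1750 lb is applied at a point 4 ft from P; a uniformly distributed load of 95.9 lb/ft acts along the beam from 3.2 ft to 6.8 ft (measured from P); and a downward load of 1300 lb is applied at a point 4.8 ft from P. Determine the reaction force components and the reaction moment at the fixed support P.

P_x = 0, P_y = 4345 lb, M_P = 20100 lb·ft

Resultant of the distributed load: 95.9 × 3.6 = 345.24 lb at 5 ft from P.
ΣF_x = 0: P_x = 0.
ΣF_y = 0: P_y − 950 − 1750 − 95.9·3.6 − 1300 = 0 → P_y = 4345 lb.
ΣM about P: M_P − 950·5.4 − 1750·4 − (95.9·3.6)·5 − 1300·4.8 = 0 → M_P = 20100 lb·ft.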